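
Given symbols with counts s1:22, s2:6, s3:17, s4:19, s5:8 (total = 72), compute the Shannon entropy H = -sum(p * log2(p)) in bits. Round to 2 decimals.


Computing entropy H = -sum(p_i * log2(p_i)):
  s1: p = 22/72 = 0.3056, -p*log2(p) = 0.5227
  s2: p = 6/72 = 0.0833, -p*log2(p) = 0.2987
  s3: p = 17/72 = 0.2361, -p*log2(p) = 0.4917
  s4: p = 19/72 = 0.2639, -p*log2(p) = 0.5072
  s5: p = 8/72 = 0.1111, -p*log2(p) = 0.3522
H = sum of terms = 2.1725
Rounded to 2 decimals: 2.17

2.17


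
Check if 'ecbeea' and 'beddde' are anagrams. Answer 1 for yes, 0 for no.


Sort characters of 'ecbeea': 'abceee'
Sort characters of 'beddde': 'bdddee'
Sorted forms differ -> they are NOT anagrams
Result: 0

0


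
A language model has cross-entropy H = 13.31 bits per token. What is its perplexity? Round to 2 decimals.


Perplexity formula: PP = 2^H
H = 13.31
PP = 2^13.31
Decompose: 2^13.31 = 2^13 * 2^0.31
2^13 = 8192, 2^0.31 ~ 1.2397077
PP ~ 8192 * 1.2397077 = 10155.6854784
Rounded to 2 decimals: 10155.69

10155.69


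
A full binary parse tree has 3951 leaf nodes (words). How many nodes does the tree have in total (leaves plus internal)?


Leaf nodes (terminals): 3951
Internal nodes = n - 1 = 3951 - 1 = 3950
Total = leaves + internal = 3951 + 3950 = 7901

7901


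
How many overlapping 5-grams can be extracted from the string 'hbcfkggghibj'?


String 'hbcfkggghibj' has length L = 12.
Number of overlapping n-grams = L - n + 1
Substituting: 12 - 5 + 1 = 8

8


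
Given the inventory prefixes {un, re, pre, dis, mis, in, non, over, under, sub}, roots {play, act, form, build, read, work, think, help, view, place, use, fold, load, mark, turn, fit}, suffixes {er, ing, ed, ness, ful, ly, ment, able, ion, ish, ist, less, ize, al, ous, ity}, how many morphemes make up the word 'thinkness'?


Segmenting 'thinkness' against the inventory:
  'think' -> root (morpheme 1)
  'ness' -> suffix (morpheme 2)
Total morphemes: 2

2


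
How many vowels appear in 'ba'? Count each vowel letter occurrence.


Scanning each character of 'ba':
  Position 1: 'b' -> consonant (running count: 0)
  Position 2: 'a' -> vowel (running count: 1)
Total vowels: 1

1


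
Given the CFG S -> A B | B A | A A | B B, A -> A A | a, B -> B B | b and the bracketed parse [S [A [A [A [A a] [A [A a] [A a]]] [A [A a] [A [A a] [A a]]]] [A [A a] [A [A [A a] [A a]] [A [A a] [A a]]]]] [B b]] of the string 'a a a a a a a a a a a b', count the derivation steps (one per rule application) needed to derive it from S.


Every bracketed nonterminal node [X ...] in the tree is produced by exactly one rule application.
Reading the tree off as a leftmost derivation:
  Step 1: S  =>  A B   (applied S -> A B)
  Step 2: A B  =>  A A B   (applied A -> A A)
  Step 3: A A B  =>  A A A B   (applied A -> A A)
  Step 4: A A A B  =>  A A A A B   (applied A -> A A)
  Step 5: A A A A B  =>  a A A A B   (applied A -> a)
  Step 6: a A A A B  =>  a A A A A B   (applied A -> A A)
  Step 7: a A A A A B  =>  a a A A A B   (applied A -> a)
  Step 8: a a A A A B  =>  a a a A A B   (applied A -> a)
  Step 9: a a a A A B  =>  a a a A A A B   (applied A -> A A)
  Step 10: a a a A A A B  =>  a a a a A A B   (applied A -> a)
  Step 11: a a a a A A B  =>  a a a a A A A B   (applied A -> A A)
  Step 12: a a a a A A A B  =>  a a a a a A A B   (applied A -> a)
  Step 13: a a a a a A A B  =>  a a a a a a A B   (applied A -> a)
  Step 14: a a a a a a A B  =>  a a a a a a A A B   (applied A -> A A)
  Step 15: a a a a a a A A B  =>  a a a a a a a A B   (applied A -> a)
  Step 16: a a a a a a a A B  =>  a a a a a a a A A B   (applied A -> A A)
  Step 17: a a a a a a a A A B  =>  a a a a a a a A A A B   (applied A -> A A)
  Step 18: a a a a a a a A A A B  =>  a a a a a a a a A A B   (applied A -> a)
  Step 19: a a a a a a a a A A B  =>  a a a a a a a a a A B   (applied A -> a)
  Step 20: a a a a a a a a a A B  =>  a a a a a a a a a A A B   (applied A -> A A)
  Step 21: a a a a a a a a a A A B  =>  a a a a a a a a a a A B   (applied A -> a)
  Step 22: a a a a a a a a a a A B  =>  a a a a a a a a a a a B   (applied A -> a)
  Step 23: a a a a a a a a a a a B  =>  a a a a a a a a a a a b   (applied B -> b)
Final yield: a a a a a a a a a a a b
Total rewrite steps: 23

23


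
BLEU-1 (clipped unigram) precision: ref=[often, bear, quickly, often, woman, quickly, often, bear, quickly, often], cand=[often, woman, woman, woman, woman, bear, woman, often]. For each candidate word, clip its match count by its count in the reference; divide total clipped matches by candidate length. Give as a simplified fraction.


Reference word counts: {'bear': 2, 'often': 4, 'quickly': 3, 'woman': 1}
Checking each candidate word (with clipping):
  'often' -> in reference (ref count 4, used 1/4) -> match (matches: 1)
  'woman' -> in reference (ref count 1, used 1/1) -> match (matches: 2)
  'woman' -> ref count 1 already used up (1/1) -> clipped, no match (matches: 2)
  'woman' -> ref count 1 already used up (1/1) -> clipped, no match (matches: 2)
  'woman' -> ref count 1 already used up (1/1) -> clipped, no match (matches: 2)
  'bear' -> in reference (ref count 2, used 1/2) -> match (matches: 3)
  'woman' -> ref count 1 already used up (1/1) -> clipped, no match (matches: 3)
  'often' -> in reference (ref count 4, used 2/4) -> match (matches: 4)
Clipped matches: 4, Candidate length: 8
Precision = 4/8 = 1/2

1/2


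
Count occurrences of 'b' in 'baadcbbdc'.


Scanning 'baadcbbdc' for 'b':
  Position 0: 'b' -> MATCH (count: 1)
  Position 5: 'b' -> MATCH (count: 2)
  Position 6: 'b' -> MATCH (count: 3)
Total occurrences of 'b': 3

3


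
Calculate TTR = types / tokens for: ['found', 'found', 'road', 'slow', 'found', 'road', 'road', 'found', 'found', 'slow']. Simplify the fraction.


Tokens: 10
Unique types: ('found', 'road', 'slow') = 3
TTR = 3/10
Already in lowest terms.

3/10


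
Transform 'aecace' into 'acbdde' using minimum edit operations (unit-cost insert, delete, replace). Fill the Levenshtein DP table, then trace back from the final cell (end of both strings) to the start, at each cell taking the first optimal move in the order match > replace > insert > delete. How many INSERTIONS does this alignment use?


Edit distance = 4. Backtracking from cell (6, 6) with preference match > replace > insert > delete,
then listing the resulting alignment 'aecace' -> 'acbdde' left to right:
  Step 1: keep 'a'
  Step 2: replace e->c
  Step 3: replace c->b
  Step 4: replace a->d
  Step 5: replace c->d
  Step 6: keep 'e'
Total insertions: 0

0


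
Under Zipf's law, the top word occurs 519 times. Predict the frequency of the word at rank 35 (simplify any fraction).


Zipf's law: freq(rank) = f1 / rank
f1 = 519, rank = 35
freq = 519 / 35
GCD(519, 35) = 1
Simplified: 519/35

519/35


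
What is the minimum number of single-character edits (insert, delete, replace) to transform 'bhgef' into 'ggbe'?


Building DP table for s1='bhgef' (len 5) and s2='ggbe' (len 4):
       g  g  b  e
    0  1  2  3  4
  b 1  1  2  2  3
  h 2  2  2  3  3
  g 3  2  2  3  4
  e 4  3  3  3  3
  f 5  4  4  4  4
Edit distance = dp[5][4] = 4

4


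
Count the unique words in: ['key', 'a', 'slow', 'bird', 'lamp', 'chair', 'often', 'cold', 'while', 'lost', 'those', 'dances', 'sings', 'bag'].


Listing all tokens and tracking unique types:
  Token 1: 'key' -> NEW (unique so far: 1)
  Token 2: 'a' -> NEW (unique so far: 2)
  Token 3: 'slow' -> NEW (unique so far: 3)
  Token 4: 'bird' -> NEW (unique so far: 4)
  Token 5: 'lamp' -> NEW (unique so far: 5)
  Token 6: 'chair' -> NEW (unique so far: 6)
  Token 7: 'often' -> NEW (unique so far: 7)
  Token 8: 'cold' -> NEW (unique so far: 8)
  Token 9: 'while' -> NEW (unique so far: 9)
  Token 10: 'lost' -> NEW (unique so far: 10)
  Token 11: 'those' -> NEW (unique so far: 11)
  Token 12: 'dances' -> NEW (unique so far: 12)
  Token 13: 'sings' -> NEW (unique so far: 13)
  Token 14: 'bag' -> NEW (unique so far: 14)
Unique types: ('a', 'bag', 'bird', 'chair', 'cold', 'dances', 'key', 'lamp', 'lost', 'often', 'sings', 'slow', 'those', 'while')
Vocabulary size: 14

14


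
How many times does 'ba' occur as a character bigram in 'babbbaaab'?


Scanning 'babbbaaab' for bigram 'ba':
  Position 0: 'ba' -> MATCH
  Position 1: 'ab' -> no
  Position 2: 'bb' -> no
  Position 3: 'bb' -> no
  Position 4: 'ba' -> MATCH
  Position 5: 'aa' -> no
  Position 6: 'aa' -> no
  Position 7: 'ab' -> no
Total matches: 2

2


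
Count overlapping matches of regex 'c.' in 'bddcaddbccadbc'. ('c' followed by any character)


Pattern: c. means 'c' followed by any character.
Scanning 'bddcaddbccadbc' position-by-position:
  Pos 0: window 'bd' -> no
  Pos 1: window 'dd' -> no
  Pos 2: window 'dc' -> no
  Pos 3: window 'ca' -> MATCH
  Pos 4: window 'ad' -> no
  Pos 5: window 'dd' -> no
  Pos 6: window 'db' -> no
  Pos 7: window 'bc' -> no
  Pos 8: window 'cc' -> MATCH
  Pos 9: window 'ca' -> MATCH
  Pos 10: window 'ad' -> no
  Pos 11: window 'db' -> no
  Pos 12: window 'bc' -> no
  Pos 13: window 'c' -> no
Total matches: 3

3


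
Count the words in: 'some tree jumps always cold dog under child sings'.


Counting words by splitting on spaces:
  Word 1: 'some'
  Word 2: 'tree'
  Word 3: 'jumps'
  Word 4: 'always'
  Word 5: 'cold'
  Word 6: 'dog'
  Word 7: 'under'
  Word 8: 'child'
  Word 9: 'sings'
Total words: 9

9


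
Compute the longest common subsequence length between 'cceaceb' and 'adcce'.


DP table for LCS of 'cceaceb' and 'adcce':
       a  d  c  c  e
    0  0  0  0  0  0
  c 0  0  0  1  1  1
  c 0  0  0  1  2  2
  e 0  0  0  1  2  3
  a 0  1  1  1  2  3
  c 0  1  1  2  2  3
  e 0  1  1  2  2  3
  b 0  1  1  2  2  3
LCS: 'cce'
LCS length = 3

3


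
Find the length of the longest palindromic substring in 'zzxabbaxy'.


Scanning 'zzxabbaxy' for palindromic substrings.
Substring at positions 2-7: 'xabbax'.
Check: reverse('xabbax') = 'xabbax' -> palindrome confirmed.
Neighbouring characters ('z' / 'y') break symmetry, so it cannot extend further.
No longer palindromic substring exists; longest length = 6

6


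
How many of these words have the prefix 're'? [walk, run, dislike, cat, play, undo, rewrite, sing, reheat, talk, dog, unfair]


Checking each word for prefix 're':
  'walk' -> no (count: 0)
  'run' -> no (count: 0)
  'dislike' -> no (count: 0)
  'cat' -> no (count: 0)
  'play' -> no (count: 0)
  'undo' -> no (count: 0)
  'rewrite' -> YES, starts with 're' (count: 1)
  'sing' -> no (count: 1)
  'reheat' -> YES, starts with 're' (count: 2)
  'talk' -> no (count: 2)
  'dog' -> no (count: 2)
  'unfair' -> no (count: 2)
Total with prefix 're': 2

2


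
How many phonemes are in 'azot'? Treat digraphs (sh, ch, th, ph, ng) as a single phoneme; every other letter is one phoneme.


Parsing 'azot' greedily, digraphs first:
  'a' -> vowel phoneme (phonemes so far: 1)
  'z' -> consonant phoneme (phonemes so far: 2)
  'o' -> vowel phoneme (phonemes so far: 3)
  't' -> consonant phoneme (phonemes so far: 4)
Total phonemes: 4

4


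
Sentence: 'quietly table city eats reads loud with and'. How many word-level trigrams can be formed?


Word trigrams from [8] words:
  Trigram 1: (quietly table city)
  Trigram 2: (table city eats)
  Trigram 3: (city eats reads)
  Trigram 4: (eats reads loud)
  Trigram 5: (reads loud with)
  Trigram 6: (loud with and)
Total word trigrams: 8 - 2 = 6

6


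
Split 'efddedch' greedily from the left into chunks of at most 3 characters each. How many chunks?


'efddedch' has 8 characters.
Chunking with max size 3:
  Chunk 1: 'efd' (positions 0-2)
  Chunk 2: 'ded' (positions 3-5)
  Chunk 3: 'ch' (positions 6-7)
Total chunks: ceil(8 / 3) = 3

3


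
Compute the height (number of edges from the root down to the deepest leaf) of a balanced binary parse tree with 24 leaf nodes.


In a balanced binary tree with n leaves the deepest leaf is ceil(log2(n)) edges below the root.
log2(24) = 4.5850
ceil(4.5850) = 5
height (edges) = 5

5


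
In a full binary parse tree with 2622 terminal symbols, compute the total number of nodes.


Leaf nodes (terminals): 2622
Internal nodes = n - 1 = 2622 - 1 = 2621
Total = leaves + internal = 2622 + 2621 = 5243

5243


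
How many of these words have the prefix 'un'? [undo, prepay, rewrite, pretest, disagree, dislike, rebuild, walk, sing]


Checking each word for prefix 'un':
  'undo' -> YES, starts with 'un' (count: 1)
  'prepay' -> no (count: 1)
  'rewrite' -> no (count: 1)
  'pretest' -> no (count: 1)
  'disagree' -> no (count: 1)
  'dislike' -> no (count: 1)
  'rebuild' -> no (count: 1)
  'walk' -> no (count: 1)
  'sing' -> no (count: 1)
Total with prefix 'un': 1

1


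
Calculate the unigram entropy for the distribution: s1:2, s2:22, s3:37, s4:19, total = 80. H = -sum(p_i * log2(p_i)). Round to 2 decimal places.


Computing entropy H = -sum(p_i * log2(p_i)):
  s1: p = 2/80 = 0.0250, -p*log2(p) = 0.1330
  s2: p = 22/80 = 0.2750, -p*log2(p) = 0.5122
  s3: p = 37/80 = 0.4625, -p*log2(p) = 0.5145
  s4: p = 19/80 = 0.2375, -p*log2(p) = 0.4926
H = sum of terms = 1.6523
Rounded to 2 decimals: 1.65

1.65


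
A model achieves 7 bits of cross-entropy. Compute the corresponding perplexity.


Perplexity formula: PP = 2^H
H = 7
PP = 2^7
Steps: 2^1 = 2, 2^2 = 4, 2^3 = 8, 2^4 = 16, 2^5 = 32, 2^6 = 64, 2^7 = 128
PP = 128

128


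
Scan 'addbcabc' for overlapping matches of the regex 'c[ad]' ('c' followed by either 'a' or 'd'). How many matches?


Pattern: c[ad] means 'c' followed by either 'a' or 'd'.
Scanning 'addbcabc' position-by-position:
  Pos 0: window 'ad' -> no
  Pos 1: window 'dd' -> no
  Pos 2: window 'db' -> no
  Pos 3: window 'bc' -> no
  Pos 4: window 'ca' -> MATCH
  Pos 5: window 'ab' -> no
  Pos 6: window 'bc' -> no
  Pos 7: window 'c' -> no
Total matches: 1

1


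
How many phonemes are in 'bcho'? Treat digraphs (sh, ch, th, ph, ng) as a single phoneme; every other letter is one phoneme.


Parsing 'bcho' greedily, digraphs first:
  'b' -> consonant phoneme (phonemes so far: 1)
  'ch' -> digraph (1 consonant phoneme) (phonemes so far: 2)
  'o' -> vowel phoneme (phonemes so far: 3)
Total phonemes: 3

3


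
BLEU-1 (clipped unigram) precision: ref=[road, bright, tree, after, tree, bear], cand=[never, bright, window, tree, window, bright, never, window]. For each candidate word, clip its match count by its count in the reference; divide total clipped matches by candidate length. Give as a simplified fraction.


Reference word counts: {'after': 1, 'bear': 1, 'bright': 1, 'road': 1, 'tree': 2}
Checking each candidate word (with clipping):
  'never' -> not in reference -> no match (matches: 0)
  'bright' -> in reference (ref count 1, used 1/1) -> match (matches: 1)
  'window' -> not in reference -> no match (matches: 1)
  'tree' -> in reference (ref count 2, used 1/2) -> match (matches: 2)
  'window' -> not in reference -> no match (matches: 2)
  'bright' -> ref count 1 already used up (1/1) -> clipped, no match (matches: 2)
  'never' -> not in reference -> no match (matches: 2)
  'window' -> not in reference -> no match (matches: 2)
Clipped matches: 2, Candidate length: 8
Precision = 2/8 = 1/4

1/4


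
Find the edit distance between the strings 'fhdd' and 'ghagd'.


Building DP table for s1='fhdd' (len 4) and s2='ghagd' (len 5):
       g  h  a  g  d
    0  1  2  3  4  5
  f 1  1  2  3  4  5
  h 2  2  1  2  3  4
  d 3  3  2  2  3  3
  d 4  4  3  3  3  3
Edit distance = dp[4][5] = 3

3


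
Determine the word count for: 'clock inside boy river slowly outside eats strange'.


Counting words by splitting on spaces:
  Word 1: 'clock'
  Word 2: 'inside'
  Word 3: 'boy'
  Word 4: 'river'
  Word 5: 'slowly'
  Word 6: 'outside'
  Word 7: 'eats'
  Word 8: 'strange'
Total words: 8

8


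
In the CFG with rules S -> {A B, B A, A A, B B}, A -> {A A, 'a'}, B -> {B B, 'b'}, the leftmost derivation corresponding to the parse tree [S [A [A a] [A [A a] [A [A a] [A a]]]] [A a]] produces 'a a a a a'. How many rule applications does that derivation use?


Every bracketed nonterminal node [X ...] in the tree is produced by exactly one rule application.
Reading the tree off as a leftmost derivation:
  Step 1: S  =>  A A   (applied S -> A A)
  Step 2: A A  =>  A A A   (applied A -> A A)
  Step 3: A A A  =>  a A A   (applied A -> a)
  Step 4: a A A  =>  a A A A   (applied A -> A A)
  Step 5: a A A A  =>  a a A A   (applied A -> a)
  Step 6: a a A A  =>  a a A A A   (applied A -> A A)
  Step 7: a a A A A  =>  a a a A A   (applied A -> a)
  Step 8: a a a A A  =>  a a a a A   (applied A -> a)
  Step 9: a a a a A  =>  a a a a a   (applied A -> a)
Final yield: a a a a a
Total rewrite steps: 9

9


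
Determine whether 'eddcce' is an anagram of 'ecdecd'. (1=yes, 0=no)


Sort characters of 'eddcce': 'ccddee'
Sort characters of 'ecdecd': 'ccddee'
Sorted forms match -> they ARE anagrams
Result: 1

1


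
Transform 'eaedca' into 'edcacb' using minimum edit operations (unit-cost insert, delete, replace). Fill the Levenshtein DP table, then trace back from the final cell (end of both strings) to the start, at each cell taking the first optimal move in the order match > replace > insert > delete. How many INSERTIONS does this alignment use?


Edit distance = 4. Backtracking from cell (6, 6) with preference match > replace > insert > delete,
then listing the resulting alignment 'eaedca' -> 'edcacb' left to right:
  Step 1: keep 'e'
  Step 2: replace a->d
  Step 3: replace e->c
  Step 4: replace d->a
  Step 5: keep 'c'
  Step 6: replace a->b
Total insertions: 0

0


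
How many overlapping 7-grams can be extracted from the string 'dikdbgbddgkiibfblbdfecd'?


String 'dikdbgbddgkiibfblbdfecd' has length L = 23.
Number of overlapping n-grams = L - n + 1
Substituting: 23 - 7 + 1 = 17

17


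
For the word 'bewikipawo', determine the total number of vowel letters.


Scanning each character of 'bewikipawo':
  Position 1: 'b' -> consonant (running count: 0)
  Position 2: 'e' -> vowel (running count: 1)
  Position 3: 'w' -> consonant (running count: 1)
  Position 4: 'i' -> vowel (running count: 2)
  Position 5: 'k' -> consonant (running count: 2)
  Position 6: 'i' -> vowel (running count: 3)
  Position 7: 'p' -> consonant (running count: 3)
  Position 8: 'a' -> vowel (running count: 4)
  Position 9: 'w' -> consonant (running count: 4)
  Position 10: 'o' -> vowel (running count: 5)
Total vowels: 5

5


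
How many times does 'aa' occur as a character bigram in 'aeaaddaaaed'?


Scanning 'aeaaddaaaed' for bigram 'aa':
  Position 0: 'ae' -> no
  Position 1: 'ea' -> no
  Position 2: 'aa' -> MATCH
  Position 3: 'ad' -> no
  Position 4: 'dd' -> no
  Position 5: 'da' -> no
  Position 6: 'aa' -> MATCH
  Position 7: 'aa' -> MATCH
  Position 8: 'ae' -> no
  Position 9: 'ed' -> no
Total matches: 3

3


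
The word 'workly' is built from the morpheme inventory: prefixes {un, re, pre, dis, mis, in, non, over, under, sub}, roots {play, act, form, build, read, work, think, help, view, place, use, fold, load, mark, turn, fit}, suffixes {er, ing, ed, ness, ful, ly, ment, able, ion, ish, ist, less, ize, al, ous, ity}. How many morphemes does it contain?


Segmenting 'workly' against the inventory:
  'work' -> root (morpheme 1)
  'ly' -> suffix (morpheme 2)
Total morphemes: 2

2


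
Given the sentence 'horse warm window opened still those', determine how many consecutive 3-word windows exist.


Word trigrams from [6] words:
  Trigram 1: (horse warm window)
  Trigram 2: (warm window opened)
  Trigram 3: (window opened still)
  Trigram 4: (opened still those)
Total word trigrams: 6 - 2 = 4

4


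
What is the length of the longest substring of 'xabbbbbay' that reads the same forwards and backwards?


Scanning 'xabbbbbay' for palindromic substrings.
Substring at positions 1-7: 'abbbbba'.
Check: reverse('abbbbba') = 'abbbbba' -> palindrome confirmed.
Neighbouring characters ('x' / 'y') break symmetry, so it cannot extend further.
No longer palindromic substring exists; longest length = 7

7


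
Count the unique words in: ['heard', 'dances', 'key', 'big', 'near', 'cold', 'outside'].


Listing all tokens and tracking unique types:
  Token 1: 'heard' -> NEW (unique so far: 1)
  Token 2: 'dances' -> NEW (unique so far: 2)
  Token 3: 'key' -> NEW (unique so far: 3)
  Token 4: 'big' -> NEW (unique so far: 4)
  Token 5: 'near' -> NEW (unique so far: 5)
  Token 6: 'cold' -> NEW (unique so far: 6)
  Token 7: 'outside' -> NEW (unique so far: 7)
Unique types: ('big', 'cold', 'dances', 'heard', 'key', 'near', 'outside')
Vocabulary size: 7

7


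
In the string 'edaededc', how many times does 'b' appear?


Scanning 'edaededc' for 'b':
  No matches found.
Total occurrences of 'b': 0

0


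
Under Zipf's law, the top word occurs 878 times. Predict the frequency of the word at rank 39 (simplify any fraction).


Zipf's law: freq(rank) = f1 / rank
f1 = 878, rank = 39
freq = 878 / 39
GCD(878, 39) = 1
Simplified: 878/39

878/39


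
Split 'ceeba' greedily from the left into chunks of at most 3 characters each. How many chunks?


'ceeba' has 5 characters.
Chunking with max size 3:
  Chunk 1: 'cee' (positions 0-2)
  Chunk 2: 'ba' (positions 3-4)
Total chunks: ceil(5 / 3) = 2

2


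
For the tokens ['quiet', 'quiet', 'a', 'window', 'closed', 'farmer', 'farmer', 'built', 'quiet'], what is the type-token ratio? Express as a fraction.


Tokens: 9
Unique types: ('a', 'built', 'closed', 'farmer', 'quiet', 'window') = 6
TTR = 6/9
Simplify: divide both by 3 -> 2/3
TTR = 2/3

2/3


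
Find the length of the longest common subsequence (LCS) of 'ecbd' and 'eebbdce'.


DP table for LCS of 'ecbd' and 'eebbdce':
       e  e  b  b  d  c  e
    0  0  0  0  0  0  0  0
  e 0  1  1  1  1  1  1  1
  c 0  1  1  1  1  1  2  2
  b 0  1  1  2  2  2  2  2
  d 0  1  1  2  2  3  3  3
LCS: 'ebd'
LCS length = 3

3


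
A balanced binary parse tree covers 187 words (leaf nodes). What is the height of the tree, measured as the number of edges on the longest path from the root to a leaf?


In a balanced binary tree with n leaves the deepest leaf is ceil(log2(n)) edges below the root.
log2(187) = 7.5469
ceil(7.5469) = 8
height (edges) = 8

8


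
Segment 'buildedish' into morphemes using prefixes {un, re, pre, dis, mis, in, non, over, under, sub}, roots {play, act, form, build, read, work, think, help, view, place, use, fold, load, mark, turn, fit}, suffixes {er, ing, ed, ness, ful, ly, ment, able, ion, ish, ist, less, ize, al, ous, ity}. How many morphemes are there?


Segmenting 'buildedish' against the inventory:
  'build' -> root (morpheme 1)
  'ed' -> suffix (morpheme 2)
  'ish' -> suffix (morpheme 3)
Total morphemes: 3

3


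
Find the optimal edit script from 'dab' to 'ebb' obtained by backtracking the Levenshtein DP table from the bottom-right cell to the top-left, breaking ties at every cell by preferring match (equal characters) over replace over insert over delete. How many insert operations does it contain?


Edit distance = 2. Backtracking from cell (3, 3) with preference match > replace > insert > delete,
then listing the resulting alignment 'dab' -> 'ebb' left to right:
  Step 1: replace d->e
  Step 2: replace a->b
  Step 3: keep 'b'
Total insertions: 0

0


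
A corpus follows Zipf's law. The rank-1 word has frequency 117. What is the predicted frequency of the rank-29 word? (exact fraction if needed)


Zipf's law: freq(rank) = f1 / rank
f1 = 117, rank = 29
freq = 117 / 29
GCD(117, 29) = 1
Simplified: 117/29

117/29


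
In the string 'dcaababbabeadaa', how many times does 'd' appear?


Scanning 'dcaababbabeadaa' for 'd':
  Position 0: 'd' -> MATCH (count: 1)
  Position 12: 'd' -> MATCH (count: 2)
Total occurrences of 'd': 2

2


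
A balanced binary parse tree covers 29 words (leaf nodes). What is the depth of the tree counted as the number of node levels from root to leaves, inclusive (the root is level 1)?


In a balanced binary tree with n leaves the deepest leaf is ceil(log2(n)) edges below the root,
so counting node levels inclusive of root and leaves gives ceil(log2(n)) + 1 levels.
log2(29) = 4.8580
ceil(4.8580) = 5
levels = 5 + 1 = 6

6


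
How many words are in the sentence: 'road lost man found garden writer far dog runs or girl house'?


Counting words by splitting on spaces:
  Word 1: 'road'
  Word 2: 'lost'
  Word 3: 'man'
  Word 4: 'found'
  Word 5: 'garden'
  Word 6: 'writer'
  Word 7: 'far'
  Word 8: 'dog'
  Word 9: 'runs'
  Word 10: 'or'
  Word 11: 'girl'
  Word 12: 'house'
Total words: 12

12


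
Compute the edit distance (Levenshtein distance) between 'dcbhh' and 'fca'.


Building DP table for s1='dcbhh' (len 5) and s2='fca' (len 3):
       f  c  a
    0  1  2  3
  d 1  1  2  3
  c 2  2  1  2
  b 3  3  2  2
  h 4  4  3  3
  h 5  5  4  4
Edit distance = dp[5][3] = 4

4


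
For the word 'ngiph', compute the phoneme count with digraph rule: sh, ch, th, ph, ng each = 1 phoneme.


Parsing 'ngiph' greedily, digraphs first:
  'ng' -> digraph (1 consonant phoneme) (phonemes so far: 1)
  'i' -> vowel phoneme (phonemes so far: 2)
  'ph' -> digraph (1 consonant phoneme) (phonemes so far: 3)
Total phonemes: 3

3


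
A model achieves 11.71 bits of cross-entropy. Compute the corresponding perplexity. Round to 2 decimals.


Perplexity formula: PP = 2^H
H = 11.71
PP = 2^11.71
Decompose: 2^11.71 = 2^11 * 2^0.71
2^11 = 2048, 2^0.71 ~ 1.6358041
PP ~ 2048 * 1.6358041 = 3350.1267968
Rounded to 2 decimals: 3350.13

3350.13


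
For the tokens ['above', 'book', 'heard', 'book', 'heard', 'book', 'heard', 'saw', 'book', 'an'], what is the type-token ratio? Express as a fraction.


Tokens: 10
Unique types: ('above', 'an', 'book', 'heard', 'saw') = 5
TTR = 5/10
Simplify: divide both by 5 -> 1/2
TTR = 1/2

1/2


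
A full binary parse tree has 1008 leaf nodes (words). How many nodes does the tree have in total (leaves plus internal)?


Leaf nodes (terminals): 1008
Internal nodes = n - 1 = 1008 - 1 = 1007
Total = leaves + internal = 1008 + 1007 = 2015

2015


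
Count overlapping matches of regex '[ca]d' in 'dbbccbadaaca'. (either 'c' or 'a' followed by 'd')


Pattern: [ca]d means either 'c' or 'a' followed by 'd'.
Scanning 'dbbccbadaaca' position-by-position:
  Pos 0: window 'db' -> no
  Pos 1: window 'bb' -> no
  Pos 2: window 'bc' -> no
  Pos 3: window 'cc' -> no
  Pos 4: window 'cb' -> no
  Pos 5: window 'ba' -> no
  Pos 6: window 'ad' -> MATCH
  Pos 7: window 'da' -> no
  Pos 8: window 'aa' -> no
  Pos 9: window 'ac' -> no
  Pos 10: window 'ca' -> no
  Pos 11: window 'a' -> no
Total matches: 1

1


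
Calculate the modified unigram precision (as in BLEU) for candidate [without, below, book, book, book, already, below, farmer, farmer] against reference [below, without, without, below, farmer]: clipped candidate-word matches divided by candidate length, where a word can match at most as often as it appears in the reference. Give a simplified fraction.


Reference word counts: {'below': 2, 'farmer': 1, 'without': 2}
Checking each candidate word (with clipping):
  'without' -> in reference (ref count 2, used 1/2) -> match (matches: 1)
  'below' -> in reference (ref count 2, used 1/2) -> match (matches: 2)
  'book' -> not in reference -> no match (matches: 2)
  'book' -> not in reference -> no match (matches: 2)
  'book' -> not in reference -> no match (matches: 2)
  'already' -> not in reference -> no match (matches: 2)
  'below' -> in reference (ref count 2, used 2/2) -> match (matches: 3)
  'farmer' -> in reference (ref count 1, used 1/1) -> match (matches: 4)
  'farmer' -> ref count 1 already used up (1/1) -> clipped, no match (matches: 4)
Clipped matches: 4, Candidate length: 9
Precision = 4/9

4/9


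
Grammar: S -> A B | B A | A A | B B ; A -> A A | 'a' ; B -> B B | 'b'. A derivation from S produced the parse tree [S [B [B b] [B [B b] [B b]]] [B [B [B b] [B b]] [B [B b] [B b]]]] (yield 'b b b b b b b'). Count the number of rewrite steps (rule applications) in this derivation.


Every bracketed nonterminal node [X ...] in the tree is produced by exactly one rule application.
Reading the tree off as a leftmost derivation:
  Step 1: S  =>  B B   (applied S -> B B)
  Step 2: B B  =>  B B B   (applied B -> B B)
  Step 3: B B B  =>  b B B   (applied B -> b)
  Step 4: b B B  =>  b B B B   (applied B -> B B)
  Step 5: b B B B  =>  b b B B   (applied B -> b)
  Step 6: b b B B  =>  b b b B   (applied B -> b)
  Step 7: b b b B  =>  b b b B B   (applied B -> B B)
  Step 8: b b b B B  =>  b b b B B B   (applied B -> B B)
  Step 9: b b b B B B  =>  b b b b B B   (applied B -> b)
  Step 10: b b b b B B  =>  b b b b b B   (applied B -> b)
  Step 11: b b b b b B  =>  b b b b b B B   (applied B -> B B)
  Step 12: b b b b b B B  =>  b b b b b b B   (applied B -> b)
  Step 13: b b b b b b B  =>  b b b b b b b   (applied B -> b)
Final yield: b b b b b b b
Total rewrite steps: 13

13


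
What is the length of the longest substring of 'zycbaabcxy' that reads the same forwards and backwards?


Scanning 'zycbaabcxy' for palindromic substrings.
Substring at positions 2-7: 'cbaabc'.
Check: reverse('cbaabc') = 'cbaabc' -> palindrome confirmed.
Neighbouring characters ('y' / 'x') break symmetry, so it cannot extend further.
No longer palindromic substring exists; longest length = 6

6


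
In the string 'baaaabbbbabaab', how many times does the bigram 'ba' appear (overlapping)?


Scanning 'baaaabbbbabaab' for bigram 'ba':
  Position 0: 'ba' -> MATCH
  Position 1: 'aa' -> no
  Position 2: 'aa' -> no
  Position 3: 'aa' -> no
  Position 4: 'ab' -> no
  Position 5: 'bb' -> no
  Position 6: 'bb' -> no
  Position 7: 'bb' -> no
  Position 8: 'ba' -> MATCH
  Position 9: 'ab' -> no
  Position 10: 'ba' -> MATCH
  Position 11: 'aa' -> no
  Position 12: 'ab' -> no
Total matches: 3

3


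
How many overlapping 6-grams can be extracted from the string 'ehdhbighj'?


String 'ehdhbighj' has length L = 9.
Number of overlapping n-grams = L - n + 1
Substituting: 9 - 6 + 1 = 4

4


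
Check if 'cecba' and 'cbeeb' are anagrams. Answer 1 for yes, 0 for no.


Sort characters of 'cecba': 'abcce'
Sort characters of 'cbeeb': 'bbcee'
Sorted forms differ -> they are NOT anagrams
Result: 0

0


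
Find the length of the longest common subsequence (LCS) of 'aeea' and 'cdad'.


DP table for LCS of 'aeea' and 'cdad':
       c  d  a  d
    0  0  0  0  0
  a 0  0  0  1  1
  e 0  0  0  1  1
  e 0  0  0  1  1
  a 0  0  0  1  1
LCS: 'a'
LCS length = 1

1


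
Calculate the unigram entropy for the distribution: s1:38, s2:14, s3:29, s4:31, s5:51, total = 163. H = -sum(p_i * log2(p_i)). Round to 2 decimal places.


Computing entropy H = -sum(p_i * log2(p_i)):
  s1: p = 38/163 = 0.2331, -p*log2(p) = 0.4898
  s2: p = 14/163 = 0.0859, -p*log2(p) = 0.3042
  s3: p = 29/163 = 0.1779, -p*log2(p) = 0.4431
  s4: p = 31/163 = 0.1902, -p*log2(p) = 0.4554
  s5: p = 51/163 = 0.3129, -p*log2(p) = 0.5245
H = sum of terms = 2.2170
Rounded to 2 decimals: 2.22

2.22


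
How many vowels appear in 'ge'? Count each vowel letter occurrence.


Scanning each character of 'ge':
  Position 1: 'g' -> consonant (running count: 0)
  Position 2: 'e' -> vowel (running count: 1)
Total vowels: 1

1


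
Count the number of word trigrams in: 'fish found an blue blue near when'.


Word trigrams from [7] words:
  Trigram 1: (fish found an)
  Trigram 2: (found an blue)
  Trigram 3: (an blue blue)
  Trigram 4: (blue blue near)
  Trigram 5: (blue near when)
Total word trigrams: 7 - 2 = 5

5


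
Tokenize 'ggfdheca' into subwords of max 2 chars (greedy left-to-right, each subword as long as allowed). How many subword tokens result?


'ggfdheca' has 8 characters.
Chunking with max size 2:
  Chunk 1: 'gg' (positions 0-1)
  Chunk 2: 'fd' (positions 2-3)
  Chunk 3: 'he' (positions 4-5)
  Chunk 4: 'ca' (positions 6-7)
Total chunks: ceil(8 / 2) = 4

4


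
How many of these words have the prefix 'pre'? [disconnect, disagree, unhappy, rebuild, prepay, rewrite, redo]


Checking each word for prefix 'pre':
  'disconnect' -> no (count: 0)
  'disagree' -> no (count: 0)
  'unhappy' -> no (count: 0)
  'rebuild' -> no (count: 0)
  'prepay' -> YES, starts with 'pre' (count: 1)
  'rewrite' -> no (count: 1)
  'redo' -> no (count: 1)
Total with prefix 'pre': 1

1


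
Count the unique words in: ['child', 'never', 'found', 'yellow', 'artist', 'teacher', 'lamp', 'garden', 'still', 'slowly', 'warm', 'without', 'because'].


Listing all tokens and tracking unique types:
  Token 1: 'child' -> NEW (unique so far: 1)
  Token 2: 'never' -> NEW (unique so far: 2)
  Token 3: 'found' -> NEW (unique so far: 3)
  Token 4: 'yellow' -> NEW (unique so far: 4)
  Token 5: 'artist' -> NEW (unique so far: 5)
  Token 6: 'teacher' -> NEW (unique so far: 6)
  Token 7: 'lamp' -> NEW (unique so far: 7)
  Token 8: 'garden' -> NEW (unique so far: 8)
  Token 9: 'still' -> NEW (unique so far: 9)
  Token 10: 'slowly' -> NEW (unique so far: 10)
  Token 11: 'warm' -> NEW (unique so far: 11)
  Token 12: 'without' -> NEW (unique so far: 12)
  Token 13: 'because' -> NEW (unique so far: 13)
Unique types: ('artist', 'because', 'child', 'found', 'garden', 'lamp', 'never', 'slowly', 'still', 'teacher', 'warm', 'without', 'yellow')
Vocabulary size: 13

13


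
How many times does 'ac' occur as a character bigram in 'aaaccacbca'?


Scanning 'aaaccacbca' for bigram 'ac':
  Position 0: 'aa' -> no
  Position 1: 'aa' -> no
  Position 2: 'ac' -> MATCH
  Position 3: 'cc' -> no
  Position 4: 'ca' -> no
  Position 5: 'ac' -> MATCH
  Position 6: 'cb' -> no
  Position 7: 'bc' -> no
  Position 8: 'ca' -> no
Total matches: 2

2


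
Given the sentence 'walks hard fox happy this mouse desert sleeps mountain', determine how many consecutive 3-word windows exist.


Word trigrams from [9] words:
  Trigram 1: (walks hard fox)
  Trigram 2: (hard fox happy)
  Trigram 3: (fox happy this)
  Trigram 4: (happy this mouse)
  Trigram 5: (this mouse desert)
  Trigram 6: (mouse desert sleeps)
  Trigram 7: (desert sleeps mountain)
Total word trigrams: 9 - 2 = 7

7


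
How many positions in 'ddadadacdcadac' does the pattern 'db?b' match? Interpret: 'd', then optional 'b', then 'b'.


Pattern: db?b means 'd', then optional 'b', then 'b'.
Scanning 'ddadadacdcadac' position-by-position:
  Pos 0: window 'dda' -> no
  Pos 1: window 'dad' -> no
  Pos 2: window 'ada' -> no
  Pos 3: window 'dad' -> no
  Pos 4: window 'ada' -> no
  Pos 5: window 'dac' -> no
  Pos 6: window 'acd' -> no
  Pos 7: window 'cdc' -> no
  Pos 8: window 'dca' -> no
  Pos 9: window 'cad' -> no
  Pos 10: window 'ada' -> no
  Pos 11: window 'dac' -> no
  Pos 12: window 'ac' -> no
  Pos 13: window 'c' -> no
Total matches: 0

0


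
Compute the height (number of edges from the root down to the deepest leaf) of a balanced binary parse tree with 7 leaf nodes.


In a balanced binary tree with n leaves the deepest leaf is ceil(log2(n)) edges below the root.
log2(7) = 2.8074
ceil(2.8074) = 3
height (edges) = 3

3


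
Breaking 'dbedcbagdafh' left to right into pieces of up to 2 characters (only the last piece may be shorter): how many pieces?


'dbedcbagdafh' has 12 characters.
Chunking with max size 2:
  Chunk 1: 'db' (positions 0-1)
  Chunk 2: 'ed' (positions 2-3)
  Chunk 3: 'cb' (positions 4-5)
  Chunk 4: 'ag' (positions 6-7)
  Chunk 5: 'da' (positions 8-9)
  Chunk 6: 'fh' (positions 10-11)
Total chunks: ceil(12 / 2) = 6

6


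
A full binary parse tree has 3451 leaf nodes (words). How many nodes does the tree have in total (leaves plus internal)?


Leaf nodes (terminals): 3451
Internal nodes = n - 1 = 3451 - 1 = 3450
Total = leaves + internal = 3451 + 3450 = 6901

6901


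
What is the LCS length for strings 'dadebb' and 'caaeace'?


DP table for LCS of 'dadebb' and 'caaeace':
       c  a  a  e  a  c  e
    0  0  0  0  0  0  0  0
  d 0  0  0  0  0  0  0  0
  a 0  0  1  1  1  1  1  1
  d 0  0  1  1  1  1  1  1
  e 0  0  1  1  2  2  2  2
  b 0  0  1  1  2  2  2  2
  b 0  0  1  1  2  2  2  2
LCS: 'ae'
LCS length = 2

2


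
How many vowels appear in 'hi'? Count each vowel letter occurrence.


Scanning each character of 'hi':
  Position 1: 'h' -> consonant (running count: 0)
  Position 2: 'i' -> vowel (running count: 1)
Total vowels: 1

1


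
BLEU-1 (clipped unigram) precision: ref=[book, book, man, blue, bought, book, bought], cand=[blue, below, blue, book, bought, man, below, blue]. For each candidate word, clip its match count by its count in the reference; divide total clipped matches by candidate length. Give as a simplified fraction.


Reference word counts: {'blue': 1, 'book': 3, 'bought': 2, 'man': 1}
Checking each candidate word (with clipping):
  'blue' -> in reference (ref count 1, used 1/1) -> match (matches: 1)
  'below' -> not in reference -> no match (matches: 1)
  'blue' -> ref count 1 already used up (1/1) -> clipped, no match (matches: 1)
  'book' -> in reference (ref count 3, used 1/3) -> match (matches: 2)
  'bought' -> in reference (ref count 2, used 1/2) -> match (matches: 3)
  'man' -> in reference (ref count 1, used 1/1) -> match (matches: 4)
  'below' -> not in reference -> no match (matches: 4)
  'blue' -> ref count 1 already used up (1/1) -> clipped, no match (matches: 4)
Clipped matches: 4, Candidate length: 8
Precision = 4/8 = 1/2

1/2


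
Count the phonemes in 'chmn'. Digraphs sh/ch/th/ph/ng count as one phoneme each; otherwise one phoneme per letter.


Parsing 'chmn' greedily, digraphs first:
  'ch' -> digraph (1 consonant phoneme) (phonemes so far: 1)
  'm' -> consonant phoneme (phonemes so far: 2)
  'n' -> consonant phoneme (phonemes so far: 3)
Total phonemes: 3

3


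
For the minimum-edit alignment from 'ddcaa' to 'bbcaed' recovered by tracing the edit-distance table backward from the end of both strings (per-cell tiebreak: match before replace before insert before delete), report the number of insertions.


Edit distance = 4. Backtracking from cell (5, 6) with preference match > replace > insert > delete,
then listing the resulting alignment 'ddcaa' -> 'bbcaed' left to right:
  Step 1: replace d->b
  Step 2: replace d->b
  Step 3: keep 'c'
  Step 4: keep 'a'
  Step 5: insert 'e' [insertion #1]
  Step 6: replace a->d
Total insertions: 1

1


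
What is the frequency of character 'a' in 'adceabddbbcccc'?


Scanning 'adceabddbbcccc' for 'a':
  Position 0: 'a' -> MATCH (count: 1)
  Position 4: 'a' -> MATCH (count: 2)
Total occurrences of 'a': 2

2


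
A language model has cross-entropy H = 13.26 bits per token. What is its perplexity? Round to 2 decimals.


Perplexity formula: PP = 2^H
H = 13.26
PP = 2^13.26
Decompose: 2^13.26 = 2^13 * 2^0.26
2^13 = 8192, 2^0.26 ~ 1.1974787
PP ~ 8192 * 1.1974787 = 9809.7455104
Rounded to 2 decimals: 9809.75

9809.75


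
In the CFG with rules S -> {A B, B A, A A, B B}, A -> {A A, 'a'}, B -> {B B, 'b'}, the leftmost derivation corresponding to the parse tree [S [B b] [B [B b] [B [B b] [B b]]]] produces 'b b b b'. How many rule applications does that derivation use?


Every bracketed nonterminal node [X ...] in the tree is produced by exactly one rule application.
Reading the tree off as a leftmost derivation:
  Step 1: S  =>  B B   (applied S -> B B)
  Step 2: B B  =>  b B   (applied B -> b)
  Step 3: b B  =>  b B B   (applied B -> B B)
  Step 4: b B B  =>  b b B   (applied B -> b)
  Step 5: b b B  =>  b b B B   (applied B -> B B)
  Step 6: b b B B  =>  b b b B   (applied B -> b)
  Step 7: b b b B  =>  b b b b   (applied B -> b)
Final yield: b b b b
Total rewrite steps: 7

7


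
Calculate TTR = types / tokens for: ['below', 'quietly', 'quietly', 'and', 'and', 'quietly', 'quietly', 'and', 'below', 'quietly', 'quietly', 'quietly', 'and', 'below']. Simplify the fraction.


Tokens: 14
Unique types: ('and', 'below', 'quietly') = 3
TTR = 3/14
Already in lowest terms.

3/14


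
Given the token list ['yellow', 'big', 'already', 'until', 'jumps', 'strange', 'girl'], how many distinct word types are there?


Listing all tokens and tracking unique types:
  Token 1: 'yellow' -> NEW (unique so far: 1)
  Token 2: 'big' -> NEW (unique so far: 2)
  Token 3: 'already' -> NEW (unique so far: 3)
  Token 4: 'until' -> NEW (unique so far: 4)
  Token 5: 'jumps' -> NEW (unique so far: 5)
  Token 6: 'strange' -> NEW (unique so far: 6)
  Token 7: 'girl' -> NEW (unique so far: 7)
Unique types: ('already', 'big', 'girl', 'jumps', 'strange', 'until', 'yellow')
Vocabulary size: 7

7
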